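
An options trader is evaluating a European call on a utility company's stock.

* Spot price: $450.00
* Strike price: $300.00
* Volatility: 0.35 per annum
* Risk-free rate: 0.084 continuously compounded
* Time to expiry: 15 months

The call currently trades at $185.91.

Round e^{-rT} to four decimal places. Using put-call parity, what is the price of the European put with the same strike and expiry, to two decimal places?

e^(−rT) = e^(−0.084·1.25) = 0.9003
Put-call parity: C − P = S − K·e^(−rT) = 450 − 300·0.9003 = 450 − 270.0900 = 179.9100
P = C − (C − P) = 185.91 − (179.9100) = 6.0000

$6.00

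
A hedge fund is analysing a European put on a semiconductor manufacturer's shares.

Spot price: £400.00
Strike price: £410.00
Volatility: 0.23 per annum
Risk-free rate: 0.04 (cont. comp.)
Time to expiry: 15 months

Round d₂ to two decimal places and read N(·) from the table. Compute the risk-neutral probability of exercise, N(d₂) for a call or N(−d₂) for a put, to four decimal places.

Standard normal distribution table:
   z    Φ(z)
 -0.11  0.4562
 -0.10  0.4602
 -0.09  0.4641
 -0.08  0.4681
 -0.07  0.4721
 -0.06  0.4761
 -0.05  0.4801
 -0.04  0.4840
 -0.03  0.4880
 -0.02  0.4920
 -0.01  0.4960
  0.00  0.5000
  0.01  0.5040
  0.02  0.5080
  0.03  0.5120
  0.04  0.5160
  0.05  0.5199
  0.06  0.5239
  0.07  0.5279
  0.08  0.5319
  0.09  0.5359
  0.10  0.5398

σ√T = 0.23 × 1.1180 = 0.2571
d₁ = [ln(400/410) + (0.04 + 0.23²/2)·1.25] / 0.2571 = [-0.0247 + 0.0831] / 0.2571 = 0.2270 ⇒ 0.23
d₂ = d₁ − σ√T = 0.2270 − 0.2571 = -0.0302 ⇒ -0.03
Pr(exercise) under Q = N(−d₂) = N(0.03) = 0.5120

0.5120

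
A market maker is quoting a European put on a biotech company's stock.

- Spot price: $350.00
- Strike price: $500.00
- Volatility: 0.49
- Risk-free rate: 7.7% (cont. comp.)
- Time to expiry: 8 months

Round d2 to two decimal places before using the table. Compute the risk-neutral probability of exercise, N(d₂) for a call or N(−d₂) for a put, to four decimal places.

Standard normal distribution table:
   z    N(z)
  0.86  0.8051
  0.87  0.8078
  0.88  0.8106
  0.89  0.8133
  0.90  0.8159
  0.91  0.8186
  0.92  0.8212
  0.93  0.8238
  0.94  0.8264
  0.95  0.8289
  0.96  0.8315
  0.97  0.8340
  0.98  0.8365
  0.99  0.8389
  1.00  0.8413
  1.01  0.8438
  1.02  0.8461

σ√T = 0.49·√0.6667 = 0.4001
d₁ = [ln(350/500) + (0.077 + ½·0.49²)·0.6667] / (σ√T) = (-0.3567 + 0.1314) / 0.4001 = -0.5632 which rounds to -0.56
d₂ = -0.5632 − 0.4001 = -0.9632 which rounds to -0.96
Pr(exercise) under Q = N(−d₂) = N(0.96) = 0.8315

0.8315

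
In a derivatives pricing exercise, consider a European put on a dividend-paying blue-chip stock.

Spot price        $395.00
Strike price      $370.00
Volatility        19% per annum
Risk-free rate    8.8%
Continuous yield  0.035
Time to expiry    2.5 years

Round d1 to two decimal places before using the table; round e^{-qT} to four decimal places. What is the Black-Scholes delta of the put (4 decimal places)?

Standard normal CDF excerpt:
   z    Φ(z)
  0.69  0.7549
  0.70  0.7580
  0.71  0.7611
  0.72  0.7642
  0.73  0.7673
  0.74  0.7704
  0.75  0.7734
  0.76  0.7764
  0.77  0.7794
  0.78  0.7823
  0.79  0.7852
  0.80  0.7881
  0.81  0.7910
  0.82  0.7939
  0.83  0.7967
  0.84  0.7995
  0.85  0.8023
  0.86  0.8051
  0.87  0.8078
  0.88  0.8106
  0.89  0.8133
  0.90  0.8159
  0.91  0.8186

-0.1915

σ√T = 0.19·√2.5 = 0.3004
ln(S/K) + (r − q + σ²/2)T = ln(395/370) + (0.088 − 0.035 + 0.19²/2)·2.5 = 0.0654 + 0.1776 = 0.2430
d₁ = 0.2430 / 0.3004 = 0.8089 which rounds to 0.81
N(d₁) = N(0.81) = 0.7910
Δ_put = e^(−qT)·(N(d₁) − 1) = 0.9162·(0.7910 − 1) = -0.1915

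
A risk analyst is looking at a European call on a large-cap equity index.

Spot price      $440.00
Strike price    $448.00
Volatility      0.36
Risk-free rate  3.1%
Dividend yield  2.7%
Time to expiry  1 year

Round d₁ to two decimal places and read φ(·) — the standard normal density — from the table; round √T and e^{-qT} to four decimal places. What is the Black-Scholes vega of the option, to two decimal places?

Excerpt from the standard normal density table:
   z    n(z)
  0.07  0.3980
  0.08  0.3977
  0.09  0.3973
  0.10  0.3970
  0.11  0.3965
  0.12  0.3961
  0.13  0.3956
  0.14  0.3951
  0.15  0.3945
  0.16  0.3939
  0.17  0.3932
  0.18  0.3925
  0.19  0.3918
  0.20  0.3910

169.22

T = 1;  σ√T = 0.3600
d₁ = [ln(440/448) + (0.031 − 0.027 + 0.36²/2)·1] / 0.3600 = [-0.0180 + 0.0688] / 0.3600 = 0.1411 ⇒ 0.14
√T = √1 = 1.0000
φ(d₁) = φ(0.14) = 0.3951
e^(−qT) = e^(−0.027·1) = 0.9734
vega = S·e^(−qT)·φ(d₁)·√T = 440·0.9734·0.3951·1.0000 = 169.2197
(Call and put vega coincide under Black-Scholes.)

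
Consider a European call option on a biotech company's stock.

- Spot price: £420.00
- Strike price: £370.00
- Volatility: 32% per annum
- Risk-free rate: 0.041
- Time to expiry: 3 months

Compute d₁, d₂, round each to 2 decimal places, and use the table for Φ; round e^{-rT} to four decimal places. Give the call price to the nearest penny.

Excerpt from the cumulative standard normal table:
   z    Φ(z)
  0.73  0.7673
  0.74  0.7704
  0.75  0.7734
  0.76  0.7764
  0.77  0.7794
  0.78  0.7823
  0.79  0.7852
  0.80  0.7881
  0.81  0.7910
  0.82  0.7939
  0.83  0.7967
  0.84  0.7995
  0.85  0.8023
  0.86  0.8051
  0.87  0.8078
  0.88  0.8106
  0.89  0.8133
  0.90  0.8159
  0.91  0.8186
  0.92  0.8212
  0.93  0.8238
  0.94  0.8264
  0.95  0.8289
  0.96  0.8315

T = 0.25;  σ√T = 0.1600
ln(S/K) + (r + σ²/2)T = ln(420/370) + (0.041 + 0.32²/2)·0.25 = 0.1268 + 0.0231 = 0.1498
d₁ = 0.1498 / 0.1600 = 0.9363 which rounds to 0.94
d₂ = d₁ − σ√T = 0.9363 − 0.1600 = 0.7763 which rounds to 0.78
e^(−rT) = e^(−0.041·0.25) = 0.9898
N(d₁) = N(0.94) = 0.8264;  N(d₂) = N(0.78) = 0.7823
C = 420·0.8264 − 370·0.9898·0.7823 = 347.0880 − 286.4986 = 60.5894

£60.59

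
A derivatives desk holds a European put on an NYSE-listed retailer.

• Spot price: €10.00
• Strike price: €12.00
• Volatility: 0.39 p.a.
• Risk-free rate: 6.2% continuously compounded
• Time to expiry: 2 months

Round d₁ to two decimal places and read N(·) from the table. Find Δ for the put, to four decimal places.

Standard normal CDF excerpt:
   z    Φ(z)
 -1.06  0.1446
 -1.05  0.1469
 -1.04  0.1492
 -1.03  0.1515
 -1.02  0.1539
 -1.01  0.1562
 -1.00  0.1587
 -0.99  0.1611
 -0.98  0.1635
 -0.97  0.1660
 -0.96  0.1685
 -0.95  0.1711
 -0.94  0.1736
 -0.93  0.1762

-0.8413

σ√T = 0.39·√0.1667 = 0.1592
ln(S/K) + (r + σ²/2)T = ln(10/12) + (0.062 + 0.39²/2)·0.1667 = -0.1823 + 0.0230 = -0.1593
d₁ = -0.1593 / 0.1592 = -1.0006 → -1.00
N(d₁) = N(-1.00) = 0.1587
Δ_put = N(d₁) − 1 = 0.1587 − 1 = -0.8413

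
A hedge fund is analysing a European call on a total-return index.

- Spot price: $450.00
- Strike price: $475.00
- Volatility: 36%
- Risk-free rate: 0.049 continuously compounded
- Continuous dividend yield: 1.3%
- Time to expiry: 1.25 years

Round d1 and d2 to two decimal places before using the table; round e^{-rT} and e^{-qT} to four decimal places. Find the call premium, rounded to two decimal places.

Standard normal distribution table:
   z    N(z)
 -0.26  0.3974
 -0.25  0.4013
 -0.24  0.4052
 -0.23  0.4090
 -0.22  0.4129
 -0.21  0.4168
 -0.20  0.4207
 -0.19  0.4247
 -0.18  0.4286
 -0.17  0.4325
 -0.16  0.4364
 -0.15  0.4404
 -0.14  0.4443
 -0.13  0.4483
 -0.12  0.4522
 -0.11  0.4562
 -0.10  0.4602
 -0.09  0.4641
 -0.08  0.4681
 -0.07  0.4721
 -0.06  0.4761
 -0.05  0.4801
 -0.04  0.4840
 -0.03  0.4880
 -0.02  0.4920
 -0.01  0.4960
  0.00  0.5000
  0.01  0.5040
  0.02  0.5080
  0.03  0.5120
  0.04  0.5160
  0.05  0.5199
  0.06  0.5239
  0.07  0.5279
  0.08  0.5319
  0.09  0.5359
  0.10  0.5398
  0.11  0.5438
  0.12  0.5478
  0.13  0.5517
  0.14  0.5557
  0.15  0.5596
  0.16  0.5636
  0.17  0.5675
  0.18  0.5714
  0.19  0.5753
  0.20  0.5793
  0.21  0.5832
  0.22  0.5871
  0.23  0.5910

σ√T = 0.36·√1.25 = 0.4025
d₁ = [ln(450/475) + (0.049 − 0.013 + 0.36²/2)·1.25] / 0.4025 = [-0.0541 + 0.1260] / 0.4025 = 0.1787 ≈ 0.18
d₂ = d₁ − σ√T = 0.1787 − 0.4025 = -0.2238 ≈ -0.22
exp(−qT) = exp(−0.013·1.25) = 0.9839;  exp(−rT) = exp(−0.049·1.25) = 0.9406
N(d₁) = N(0.18) = 0.5714;  N(d₂) = N(-0.22) = 0.4129
C = 450·0.9839·0.5714 − 475·0.9406·0.4129 = 252.9902 − 184.4775 = 68.5127

$68.51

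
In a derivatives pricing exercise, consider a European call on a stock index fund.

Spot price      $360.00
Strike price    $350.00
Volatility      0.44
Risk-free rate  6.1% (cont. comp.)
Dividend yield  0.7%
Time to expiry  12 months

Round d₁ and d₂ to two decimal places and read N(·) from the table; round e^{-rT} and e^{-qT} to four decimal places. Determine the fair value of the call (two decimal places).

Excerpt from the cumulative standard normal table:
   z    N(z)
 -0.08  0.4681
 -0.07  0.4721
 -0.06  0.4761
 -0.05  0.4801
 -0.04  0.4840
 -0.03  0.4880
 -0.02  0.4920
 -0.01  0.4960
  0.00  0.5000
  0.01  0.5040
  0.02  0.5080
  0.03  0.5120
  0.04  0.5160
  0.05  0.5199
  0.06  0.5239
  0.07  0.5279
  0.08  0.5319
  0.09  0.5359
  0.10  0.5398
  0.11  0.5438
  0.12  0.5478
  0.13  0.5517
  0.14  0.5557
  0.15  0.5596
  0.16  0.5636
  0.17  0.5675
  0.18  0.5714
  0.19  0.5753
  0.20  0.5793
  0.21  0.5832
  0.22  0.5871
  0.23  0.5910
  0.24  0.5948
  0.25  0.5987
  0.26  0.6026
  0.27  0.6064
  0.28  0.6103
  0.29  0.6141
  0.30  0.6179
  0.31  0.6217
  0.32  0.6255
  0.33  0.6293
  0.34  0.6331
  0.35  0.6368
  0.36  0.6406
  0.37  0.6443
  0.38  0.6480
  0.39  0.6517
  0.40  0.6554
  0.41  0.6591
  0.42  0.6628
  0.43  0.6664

$74.93

σ√T = 0.44·√1 = 0.4400
d₁ = [ln(360/350) + (0.061 − 0.007 + 0.44²/2)·1] / 0.4400 = [0.0282 + 0.1508] / 0.4400 = 0.4068 ⇒ 0.41
d₂ = d₁ − σ√T = 0.4068 − 0.4400 = -0.0332 ⇒ -0.03
e^(−qT) = e^(−0.007·1) = 0.9930;  e^(−rT) = e^(−0.061·1) = 0.9408
C = 360·0.9930·N(0.41) − 350·0.9408·N(-0.03) = 360·0.9930·0.6591 − 350·0.9408·0.4880 = 235.6151 − 160.6886 = 74.9264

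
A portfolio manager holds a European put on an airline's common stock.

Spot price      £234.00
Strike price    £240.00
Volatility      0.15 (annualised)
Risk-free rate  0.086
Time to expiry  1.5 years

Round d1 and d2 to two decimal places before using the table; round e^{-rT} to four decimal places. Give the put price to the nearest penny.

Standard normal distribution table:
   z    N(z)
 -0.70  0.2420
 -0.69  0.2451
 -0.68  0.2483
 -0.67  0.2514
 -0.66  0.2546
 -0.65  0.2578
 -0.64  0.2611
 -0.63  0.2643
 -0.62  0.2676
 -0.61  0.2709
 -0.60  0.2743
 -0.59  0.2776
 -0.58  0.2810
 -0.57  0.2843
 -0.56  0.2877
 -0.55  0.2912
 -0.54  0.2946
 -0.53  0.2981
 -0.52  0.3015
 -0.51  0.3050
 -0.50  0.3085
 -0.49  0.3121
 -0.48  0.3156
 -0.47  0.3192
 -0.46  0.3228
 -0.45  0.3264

£7.76

σ√T = 0.15·√1.5 = 0.1837
ln(S/K) + (r + σ²/2)T = ln(234/240) + (0.086 + 0.15²/2)·1.5 = -0.0253 + 0.1459 = 0.1206
d₁ = 0.1206 / 0.1837 = 0.6562 ⇒ 0.66
d₂ = d₁ − σ√T = 0.6562 − 0.1837 = 0.4725 ⇒ 0.47
e^(−rT) = e^(−0.086·1.5) = 0.8790
P = 240·0.8790·N(-0.47) − 234·N(-0.66) = 240·0.8790·0.3192 − 234·0.2546 = 67.3384 − 59.5764 = 7.7620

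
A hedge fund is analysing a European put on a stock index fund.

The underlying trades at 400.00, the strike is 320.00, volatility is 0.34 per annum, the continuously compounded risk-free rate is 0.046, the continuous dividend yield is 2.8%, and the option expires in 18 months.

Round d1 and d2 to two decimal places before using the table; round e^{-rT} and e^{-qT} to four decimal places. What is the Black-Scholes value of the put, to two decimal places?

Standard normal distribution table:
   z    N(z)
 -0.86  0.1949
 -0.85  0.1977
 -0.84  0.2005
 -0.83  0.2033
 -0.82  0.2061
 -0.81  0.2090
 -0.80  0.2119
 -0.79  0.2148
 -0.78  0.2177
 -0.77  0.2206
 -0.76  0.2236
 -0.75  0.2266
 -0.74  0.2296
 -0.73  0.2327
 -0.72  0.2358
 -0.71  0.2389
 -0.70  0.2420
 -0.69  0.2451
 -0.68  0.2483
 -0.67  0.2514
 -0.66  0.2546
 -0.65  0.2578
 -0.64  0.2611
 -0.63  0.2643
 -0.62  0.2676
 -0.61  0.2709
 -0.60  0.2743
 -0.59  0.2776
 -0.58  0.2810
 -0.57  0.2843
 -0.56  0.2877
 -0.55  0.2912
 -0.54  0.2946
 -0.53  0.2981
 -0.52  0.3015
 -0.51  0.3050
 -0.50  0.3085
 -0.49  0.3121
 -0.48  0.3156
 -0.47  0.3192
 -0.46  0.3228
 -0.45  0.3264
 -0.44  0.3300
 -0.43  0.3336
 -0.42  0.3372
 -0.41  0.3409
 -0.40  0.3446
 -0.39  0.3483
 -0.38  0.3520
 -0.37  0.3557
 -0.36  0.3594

23.86

σ√T = 0.34 × 1.2247 = 0.4164
d₁ = [ln(400/320) + (0.046 − 0.028 + 0.34²/2)·1.5] / 0.4164 = [0.2231 + 0.1137] / 0.4164 = 0.8089 ≈ 0.81
d₂ = d₁ − σ√T = 0.8089 − 0.4164 = 0.3925 ≈ 0.39
e^(−qT) = e^(−0.028·1.5) = 0.9589;  e^(−rT) = e^(−0.046·1.5) = 0.9333
N(−d₂) = N(-0.39) = 0.3483;  N(−d₁) = N(-0.81) = 0.2090
P = 320·0.9333·0.3483 − 400·0.9589·0.2090 = 104.0219 − 80.1640 = 23.8578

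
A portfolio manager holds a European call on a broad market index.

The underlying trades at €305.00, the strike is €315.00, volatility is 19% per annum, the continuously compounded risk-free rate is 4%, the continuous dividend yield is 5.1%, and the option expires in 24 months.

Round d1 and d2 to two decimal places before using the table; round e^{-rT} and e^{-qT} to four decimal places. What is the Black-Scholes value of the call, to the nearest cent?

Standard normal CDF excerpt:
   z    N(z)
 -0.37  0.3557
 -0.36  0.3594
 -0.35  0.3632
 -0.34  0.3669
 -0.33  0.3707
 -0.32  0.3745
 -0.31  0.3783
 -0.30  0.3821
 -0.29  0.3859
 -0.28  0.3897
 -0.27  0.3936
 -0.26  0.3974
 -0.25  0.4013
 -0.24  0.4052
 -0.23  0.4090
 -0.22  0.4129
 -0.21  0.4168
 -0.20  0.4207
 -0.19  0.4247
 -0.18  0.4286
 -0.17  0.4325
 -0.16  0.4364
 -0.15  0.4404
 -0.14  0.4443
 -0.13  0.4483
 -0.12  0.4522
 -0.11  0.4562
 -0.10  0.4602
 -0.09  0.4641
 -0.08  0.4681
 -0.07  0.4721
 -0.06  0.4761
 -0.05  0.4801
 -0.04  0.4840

€23.34

T = 2;  σ√T = 0.2687
d₁ = [ln(305/315) + (0.04 − 0.051 + ½·0.19²)·2] / (σ√T) = (-0.0323 + 0.0141) / 0.2687 = -0.0676 ⇒ -0.07
d₂ = -0.0676 − 0.2687 = -0.3363 ⇒ -0.34
exp(−qT) = exp(−0.051·2) = 0.9030;  exp(−rT) = exp(−0.04·2) = 0.9231
N(d₁) = N(-0.07) = 0.4721;  N(d₂) = N(-0.34) = 0.3669
C = 305·0.9030·0.4721 − 315·0.9231·0.3669 = 130.0234 − 106.6859 = 23.3375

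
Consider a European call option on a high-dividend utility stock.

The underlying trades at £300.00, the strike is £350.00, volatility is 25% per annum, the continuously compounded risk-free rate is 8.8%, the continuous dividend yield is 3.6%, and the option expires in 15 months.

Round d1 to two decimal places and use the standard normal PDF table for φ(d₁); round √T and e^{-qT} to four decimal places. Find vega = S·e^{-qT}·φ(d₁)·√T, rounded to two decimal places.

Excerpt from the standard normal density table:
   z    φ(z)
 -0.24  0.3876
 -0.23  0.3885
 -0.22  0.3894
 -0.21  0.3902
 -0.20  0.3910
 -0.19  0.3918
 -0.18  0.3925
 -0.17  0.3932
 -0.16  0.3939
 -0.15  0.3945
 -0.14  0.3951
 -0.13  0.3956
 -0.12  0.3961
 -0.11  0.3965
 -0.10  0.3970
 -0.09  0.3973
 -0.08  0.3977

T = 1.25;  σ√T = 0.2795
ln(S/K) + (r − q + σ²/2)T = ln(300/350) + (0.088 − 0.036 + 0.25²/2)·1.25 = -0.1542 + 0.1041 = -0.0501
d₁ = -0.0501 / 0.2795 = -0.1792 which rounds to -0.18
√T = √1.25 = 1.1180
φ(d₁) = φ(-0.18) = 0.3925
exp(−qT) = exp(−0.036·1.25) = 0.9560
vega = S·exp(−qT)·φ(d₁)·√T = 300·0.9560·0.3925·1.1180 = 125.8521

125.85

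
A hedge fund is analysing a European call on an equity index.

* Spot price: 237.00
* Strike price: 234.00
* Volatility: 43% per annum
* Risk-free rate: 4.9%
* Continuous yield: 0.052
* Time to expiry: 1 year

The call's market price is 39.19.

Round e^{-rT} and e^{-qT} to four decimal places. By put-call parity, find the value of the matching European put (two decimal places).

37.02

exp(−qT) = exp(−0.052·1) = 0.9493;  exp(−rT) = exp(−0.049·1) = 0.9522
Put-call parity: C − P = S·e^(−qT) − K·e^(−rT) = 237·0.9493 − 234·0.9522 = 224.9841 − 222.8148 = 2.1693
P = C − (C − P) = 39.19 − (2.1693) = 37.0207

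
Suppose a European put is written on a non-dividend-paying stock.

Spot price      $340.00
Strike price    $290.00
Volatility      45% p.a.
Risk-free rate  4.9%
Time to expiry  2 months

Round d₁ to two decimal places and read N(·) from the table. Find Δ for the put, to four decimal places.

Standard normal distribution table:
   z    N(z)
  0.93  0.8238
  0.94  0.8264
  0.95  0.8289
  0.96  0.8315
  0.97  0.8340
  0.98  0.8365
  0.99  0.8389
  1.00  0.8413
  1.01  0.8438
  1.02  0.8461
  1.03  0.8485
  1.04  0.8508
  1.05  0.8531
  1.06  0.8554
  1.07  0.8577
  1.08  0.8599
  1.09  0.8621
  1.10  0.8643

-0.1587

σ√T = 0.45·√0.1667 = 0.1837
d₁ = [ln(340/290) + (0.049 + 0.45²/2)·0.1667] / 0.1837 = [0.1591 + 0.0250] / 0.1837 = 1.0021 ≈ 1.00
N(d₁) = N(1.00) = 0.8413
Δ_put = N(d₁) − 1 = 0.8413 − 1 = -0.1587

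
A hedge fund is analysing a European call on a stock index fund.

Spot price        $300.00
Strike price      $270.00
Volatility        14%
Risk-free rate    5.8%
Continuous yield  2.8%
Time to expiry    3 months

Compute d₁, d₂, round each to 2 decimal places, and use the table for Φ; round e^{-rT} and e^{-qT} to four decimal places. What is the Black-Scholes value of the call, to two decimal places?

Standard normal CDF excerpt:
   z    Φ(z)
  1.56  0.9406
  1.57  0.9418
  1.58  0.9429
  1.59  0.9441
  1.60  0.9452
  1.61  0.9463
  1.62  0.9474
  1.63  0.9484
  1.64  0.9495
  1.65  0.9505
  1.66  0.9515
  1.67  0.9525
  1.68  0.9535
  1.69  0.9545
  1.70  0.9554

$32.24

T = 0.25;  σ√T = 0.0700
d₁ = [ln(300/270) + (0.058 − 0.028 + ½·0.14²)·0.25] / (σ√T) = (0.1054 + 0.0100) / 0.0700 = 1.6473 ≈ 1.65
d₂ = 1.6473 − 0.0700 = 1.5773 ≈ 1.58
exp(−qT) = exp(−0.028·0.25) = 0.9930;  exp(−rT) = exp(−0.058·0.25) = 0.9856
C = 300·0.9930·N(1.65) − 270·0.9856·N(1.58) = 300·0.9930·0.9505 − 270·0.9856·0.9429 = 283.1540 − 250.9170 = 32.2369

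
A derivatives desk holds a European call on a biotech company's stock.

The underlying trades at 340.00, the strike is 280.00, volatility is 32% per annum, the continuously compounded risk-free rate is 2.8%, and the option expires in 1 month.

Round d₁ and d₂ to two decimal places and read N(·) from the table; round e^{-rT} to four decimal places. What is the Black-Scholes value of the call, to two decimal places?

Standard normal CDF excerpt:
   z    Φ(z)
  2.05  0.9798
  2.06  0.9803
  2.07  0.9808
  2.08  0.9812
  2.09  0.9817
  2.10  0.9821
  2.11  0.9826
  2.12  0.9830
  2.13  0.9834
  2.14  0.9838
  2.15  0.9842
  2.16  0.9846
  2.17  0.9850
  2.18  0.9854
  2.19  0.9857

60.80

σ√T = 0.32 × 0.2887 = 0.0924
d₁ = [ln(340/280) + (0.028 + 0.32²/2)·0.08333] / 0.0924 = [0.1942 + 0.0066] / 0.0924 = 2.1732 → 2.17
d₂ = d₁ − σ√T = 2.1732 − 0.0924 = 2.0809 → 2.08
e^(−rT) = e^(−0.028·0.08333) = 0.9977
N(d₁) = N(2.17) = 0.9850;  N(d₂) = N(2.08) = 0.9812
C = 340·0.9850 − 280·0.9977·0.9812 = 334.9000 − 274.1041 = 60.7959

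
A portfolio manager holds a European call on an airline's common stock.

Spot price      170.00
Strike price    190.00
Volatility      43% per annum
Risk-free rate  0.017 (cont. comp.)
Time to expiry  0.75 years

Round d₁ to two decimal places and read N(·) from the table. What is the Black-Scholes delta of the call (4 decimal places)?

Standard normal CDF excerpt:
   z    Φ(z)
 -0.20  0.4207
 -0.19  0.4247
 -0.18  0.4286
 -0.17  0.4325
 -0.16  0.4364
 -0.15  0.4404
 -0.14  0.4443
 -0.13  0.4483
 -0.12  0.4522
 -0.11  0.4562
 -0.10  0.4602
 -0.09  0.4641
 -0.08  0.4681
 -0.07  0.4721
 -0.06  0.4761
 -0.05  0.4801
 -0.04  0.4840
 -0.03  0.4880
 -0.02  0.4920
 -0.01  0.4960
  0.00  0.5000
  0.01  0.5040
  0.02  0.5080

T = 0.75;  σ√T = 0.3724
d₁ = [ln(170/190) + (0.017 + 0.43²/2)·0.75] / 0.3724 = [-0.1112 + 0.0821] / 0.3724 = -0.0782 which rounds to -0.08
N(d₁) = N(-0.08) = 0.4681
Δ_call = N(d₁) = 0.4681

0.4681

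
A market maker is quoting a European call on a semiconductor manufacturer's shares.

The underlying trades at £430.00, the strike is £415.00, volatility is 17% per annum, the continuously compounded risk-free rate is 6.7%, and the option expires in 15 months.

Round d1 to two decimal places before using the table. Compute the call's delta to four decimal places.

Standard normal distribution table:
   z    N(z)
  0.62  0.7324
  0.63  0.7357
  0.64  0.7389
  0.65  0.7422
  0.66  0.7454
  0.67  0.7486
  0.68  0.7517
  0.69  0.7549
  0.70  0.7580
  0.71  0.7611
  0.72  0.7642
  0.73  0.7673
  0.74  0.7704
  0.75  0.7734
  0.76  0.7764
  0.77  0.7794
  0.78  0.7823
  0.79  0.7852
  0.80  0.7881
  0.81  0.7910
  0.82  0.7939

T = 1.25;  σ√T = 0.1901
d₁ = [ln(430/415) + (0.067 + 0.17²/2)·1.25] / 0.1901 = [0.0355 + 0.1018] / 0.1901 = 0.7225 ⇒ 0.72
N(d₁) = N(0.72) = 0.7642
Δ_call = N(d₁) = 0.7642

0.7642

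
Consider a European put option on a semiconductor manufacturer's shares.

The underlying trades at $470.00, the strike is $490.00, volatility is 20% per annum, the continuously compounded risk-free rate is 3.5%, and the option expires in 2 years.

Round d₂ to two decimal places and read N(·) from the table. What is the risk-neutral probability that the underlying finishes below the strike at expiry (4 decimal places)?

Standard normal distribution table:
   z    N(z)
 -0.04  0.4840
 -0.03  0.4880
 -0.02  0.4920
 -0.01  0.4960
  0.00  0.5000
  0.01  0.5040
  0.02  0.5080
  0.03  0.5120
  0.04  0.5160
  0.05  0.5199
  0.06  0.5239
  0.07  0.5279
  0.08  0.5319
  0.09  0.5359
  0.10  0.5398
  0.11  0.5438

σ√T = 0.2 × 1.4142 = 0.2828
d₁ = [ln(470/490) + (0.035 + 0.2²/2)·2] / 0.2828 = [-0.0417 + 0.1100] / 0.2828 = 0.2416 which rounds to 0.24
d₂ = d₁ − σ√T = 0.2416 − 0.2828 = -0.0413 which rounds to -0.04
Risk-neutral Pr[S_T < K] = N(−d₂) = N(0.04) = 0.5160

0.5160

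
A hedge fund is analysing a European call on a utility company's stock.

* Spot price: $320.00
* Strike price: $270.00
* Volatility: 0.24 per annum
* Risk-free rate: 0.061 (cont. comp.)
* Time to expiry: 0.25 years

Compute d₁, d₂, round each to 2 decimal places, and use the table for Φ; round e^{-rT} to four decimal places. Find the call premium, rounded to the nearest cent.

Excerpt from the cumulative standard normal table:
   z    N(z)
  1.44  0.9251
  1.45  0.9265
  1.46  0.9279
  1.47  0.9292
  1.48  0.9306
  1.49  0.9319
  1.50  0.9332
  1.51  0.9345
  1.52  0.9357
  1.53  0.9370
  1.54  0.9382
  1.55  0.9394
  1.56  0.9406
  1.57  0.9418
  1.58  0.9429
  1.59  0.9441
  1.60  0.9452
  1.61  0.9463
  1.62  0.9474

T = 0.25;  σ√T = 0.1200
d₁ = [ln(320/270) + (0.061 + 0.24²/2)·0.25] / 0.1200 = [0.1699 + 0.0224] / 0.1200 = 1.6029 ≈ 1.60
d₂ = d₁ − σ√T = 1.6029 − 0.1200 = 1.4829 ≈ 1.48
e^(−rT) = e^(−0.061·0.25) = 0.9849
N(d₁) = N(1.60) = 0.9452;  N(d₂) = N(1.48) = 0.9306
C = 320·0.9452 − 270·0.9849·0.9306 = 302.4640 − 247.4679 = 54.9961

$55.00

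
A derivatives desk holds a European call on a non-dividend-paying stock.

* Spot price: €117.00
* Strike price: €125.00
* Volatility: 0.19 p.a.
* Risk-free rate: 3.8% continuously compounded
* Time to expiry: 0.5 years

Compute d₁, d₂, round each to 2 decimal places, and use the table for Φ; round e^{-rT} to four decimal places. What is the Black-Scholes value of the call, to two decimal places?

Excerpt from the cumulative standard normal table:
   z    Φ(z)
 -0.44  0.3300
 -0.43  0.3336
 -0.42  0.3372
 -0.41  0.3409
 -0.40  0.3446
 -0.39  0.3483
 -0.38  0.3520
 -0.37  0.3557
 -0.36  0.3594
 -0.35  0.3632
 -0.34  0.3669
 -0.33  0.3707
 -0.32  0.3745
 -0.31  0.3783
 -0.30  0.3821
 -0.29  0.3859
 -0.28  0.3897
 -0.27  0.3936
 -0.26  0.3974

€4.24

T = 0.5;  σ√T = 0.1344
ln(S/K) + (r + σ²/2)T = ln(117/125) + (0.038 + 0.19²/2)·0.5 = -0.0661 + 0.0280 = -0.0381
d₁ = -0.0381 / 0.1344 = -0.2837 which rounds to -0.28
d₂ = d₁ − σ√T = -0.2837 − 0.1344 = -0.4180 which rounds to -0.42
exp(−rT) = exp(−0.038·0.5) = 0.9812
C = 117·N(-0.28) − 125·0.9812·N(-0.42) = 117·0.3897 − 125·0.9812·0.3372 = 45.5949 − 41.3576 = 4.2373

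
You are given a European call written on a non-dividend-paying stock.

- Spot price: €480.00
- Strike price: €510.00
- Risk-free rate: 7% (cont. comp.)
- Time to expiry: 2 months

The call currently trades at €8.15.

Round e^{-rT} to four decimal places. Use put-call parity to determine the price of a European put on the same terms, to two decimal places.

e^(−rT) = e^(−0.07·0.1667) = 0.9884
Put-call parity: C − P = S − K·e^(−rT) = 480 − 510·0.9884 = 480 − 504.0840 = -24.0840
P = C − (C − P) = 8.15 − (-24.0840) = 32.2340

€32.23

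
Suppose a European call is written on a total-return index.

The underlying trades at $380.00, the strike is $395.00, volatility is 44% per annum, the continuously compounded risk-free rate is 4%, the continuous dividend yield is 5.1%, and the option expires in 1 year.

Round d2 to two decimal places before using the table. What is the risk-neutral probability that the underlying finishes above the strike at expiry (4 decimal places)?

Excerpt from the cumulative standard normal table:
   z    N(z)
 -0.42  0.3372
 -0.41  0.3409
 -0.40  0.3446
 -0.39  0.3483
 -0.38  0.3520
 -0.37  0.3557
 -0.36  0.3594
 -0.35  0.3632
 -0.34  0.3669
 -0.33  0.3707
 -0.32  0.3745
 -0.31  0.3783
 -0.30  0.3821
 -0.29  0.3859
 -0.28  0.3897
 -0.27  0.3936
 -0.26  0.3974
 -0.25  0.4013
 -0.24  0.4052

σ√T = 0.44·√1 = 0.4400
ln(S/K) + (r − q + σ²/2)T = ln(380/395) + (0.04 − 0.051 + 0.44²/2)·1 = -0.0387 + 0.0858 = 0.0471
d₁ = 0.0471 / 0.4400 = 0.1070 ≈ 0.11
d₂ = d₁ − σ√T = 0.1070 − 0.4400 = -0.3330 ≈ -0.33
Pr(exercise) under Q = N(d₂) = 0.3707

0.3707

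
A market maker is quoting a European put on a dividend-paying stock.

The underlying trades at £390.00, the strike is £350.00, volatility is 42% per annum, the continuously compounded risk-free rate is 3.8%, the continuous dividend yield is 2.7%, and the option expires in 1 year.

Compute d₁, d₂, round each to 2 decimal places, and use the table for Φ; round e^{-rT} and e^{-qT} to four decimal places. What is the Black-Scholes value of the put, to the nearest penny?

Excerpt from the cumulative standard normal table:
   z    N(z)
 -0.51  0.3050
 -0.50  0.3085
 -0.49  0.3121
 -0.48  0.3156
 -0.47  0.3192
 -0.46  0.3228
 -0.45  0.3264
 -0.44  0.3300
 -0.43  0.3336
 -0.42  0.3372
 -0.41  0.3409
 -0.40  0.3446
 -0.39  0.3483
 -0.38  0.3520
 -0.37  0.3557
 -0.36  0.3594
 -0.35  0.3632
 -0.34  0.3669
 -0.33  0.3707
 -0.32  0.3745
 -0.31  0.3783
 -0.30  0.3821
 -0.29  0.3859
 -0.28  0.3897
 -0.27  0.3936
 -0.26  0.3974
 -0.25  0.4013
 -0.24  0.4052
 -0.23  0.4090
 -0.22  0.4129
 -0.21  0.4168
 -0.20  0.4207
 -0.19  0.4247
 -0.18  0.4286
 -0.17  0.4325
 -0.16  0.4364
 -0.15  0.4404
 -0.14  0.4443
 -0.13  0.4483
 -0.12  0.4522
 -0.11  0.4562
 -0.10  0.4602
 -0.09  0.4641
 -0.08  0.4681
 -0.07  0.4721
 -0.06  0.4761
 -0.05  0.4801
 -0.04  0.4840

£40.59

σ√T = 0.42 × 1.0000 = 0.4200
d₁ = [ln(390/350) + (0.038 − 0.027 + 0.42²/2)·1] / 0.4200 = [0.1082 + 0.0992] / 0.4200 = 0.4938 ⇒ 0.49
d₂ = d₁ − σ√T = 0.4938 − 0.4200 = 0.0738 ⇒ 0.07
e^(−qT) = e^(−0.027·1) = 0.9734;  e^(−rT) = e^(−0.038·1) = 0.9627
N(−d₂) = N(-0.07) = 0.4721;  N(−d₁) = N(-0.49) = 0.3121
P = 350·0.9627·0.4721 − 390·0.9734·0.3121 = 159.0717 − 118.4813 = 40.5905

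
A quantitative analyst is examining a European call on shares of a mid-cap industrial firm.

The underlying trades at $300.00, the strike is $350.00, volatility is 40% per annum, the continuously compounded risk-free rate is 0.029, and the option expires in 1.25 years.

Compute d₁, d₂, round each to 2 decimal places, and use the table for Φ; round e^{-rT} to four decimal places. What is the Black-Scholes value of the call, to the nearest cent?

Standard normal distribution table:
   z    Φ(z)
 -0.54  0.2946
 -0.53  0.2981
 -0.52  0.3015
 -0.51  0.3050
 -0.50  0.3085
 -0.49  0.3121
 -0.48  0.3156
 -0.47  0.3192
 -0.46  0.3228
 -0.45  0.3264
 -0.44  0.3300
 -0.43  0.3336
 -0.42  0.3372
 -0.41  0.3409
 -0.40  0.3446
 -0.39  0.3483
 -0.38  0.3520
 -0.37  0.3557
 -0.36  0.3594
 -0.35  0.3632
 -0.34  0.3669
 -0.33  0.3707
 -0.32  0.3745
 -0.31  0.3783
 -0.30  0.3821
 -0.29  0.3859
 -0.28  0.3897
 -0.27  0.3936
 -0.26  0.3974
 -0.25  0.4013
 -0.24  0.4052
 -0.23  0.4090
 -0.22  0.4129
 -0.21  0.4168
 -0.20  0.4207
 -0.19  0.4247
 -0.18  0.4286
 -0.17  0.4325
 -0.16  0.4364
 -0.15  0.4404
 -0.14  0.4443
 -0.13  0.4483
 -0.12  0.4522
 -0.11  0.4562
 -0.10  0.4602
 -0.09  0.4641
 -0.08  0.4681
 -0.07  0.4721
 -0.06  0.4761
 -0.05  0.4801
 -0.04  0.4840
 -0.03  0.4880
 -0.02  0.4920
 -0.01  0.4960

σ√T = 0.4·√1.25 = 0.4472
ln(S/K) + (r + σ²/2)T = ln(300/350) + (0.029 + 0.4²/2)·1.25 = -0.1542 + 0.1363 = -0.0179
d₁ = -0.0179 / 0.4472 = -0.0400 ≈ -0.04
d₂ = d₁ − σ√T = -0.0400 − 0.4472 = -0.4872 ≈ -0.49
e^(−rT) = e^(−0.029·1.25) = 0.9644
N(d₁) = N(-0.04) = 0.4840;  N(d₂) = N(-0.49) = 0.3121
C = 300·0.4840 − 350·0.9644·0.3121 = 145.2000 − 105.3462 = 39.8538

$39.85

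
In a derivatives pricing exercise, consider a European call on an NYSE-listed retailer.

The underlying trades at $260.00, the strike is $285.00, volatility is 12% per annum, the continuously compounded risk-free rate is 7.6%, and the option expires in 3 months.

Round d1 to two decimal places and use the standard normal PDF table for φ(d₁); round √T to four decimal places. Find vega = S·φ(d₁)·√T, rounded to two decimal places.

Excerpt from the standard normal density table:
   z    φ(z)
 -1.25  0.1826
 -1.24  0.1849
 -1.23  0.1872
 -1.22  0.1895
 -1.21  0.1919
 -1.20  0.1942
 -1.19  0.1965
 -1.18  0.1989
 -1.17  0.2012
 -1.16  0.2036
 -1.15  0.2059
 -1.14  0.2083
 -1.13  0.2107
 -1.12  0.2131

σ√T = 0.12 × 0.5000 = 0.0600
d₁ = [ln(260/285) + (0.076 + 0.12²/2)·0.25] / 0.0600 = [-0.0918 + 0.0208] / 0.0600 = -1.1835 which rounds to -1.18
√T = √0.25 = 0.5000
φ(d₁) = φ(-1.18) = 0.1989
vega = S·φ(d₁)·√T = 260·0.1989·0.5000 = 25.8570
(Vega is the same for a European call and put with the same parameters.)

25.86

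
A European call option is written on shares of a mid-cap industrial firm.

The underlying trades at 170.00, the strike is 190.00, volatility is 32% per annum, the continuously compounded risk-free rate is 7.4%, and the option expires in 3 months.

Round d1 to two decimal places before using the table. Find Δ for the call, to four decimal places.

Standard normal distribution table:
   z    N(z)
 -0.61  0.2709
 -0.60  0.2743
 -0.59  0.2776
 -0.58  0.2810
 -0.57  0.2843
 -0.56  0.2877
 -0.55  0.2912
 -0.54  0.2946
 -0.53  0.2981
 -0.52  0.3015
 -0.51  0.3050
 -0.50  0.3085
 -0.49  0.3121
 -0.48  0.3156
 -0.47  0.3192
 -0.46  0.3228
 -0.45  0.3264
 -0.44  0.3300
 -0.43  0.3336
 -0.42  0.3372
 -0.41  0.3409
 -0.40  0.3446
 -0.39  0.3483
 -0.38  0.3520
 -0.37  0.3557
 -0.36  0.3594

0.3085

σ√T = 0.32·√0.25 = 0.1600
d₁ = [ln(170/190) + (0.074 + ½·0.32²)·0.25] / (σ√T) = (-0.1112 + 0.0313) / 0.1600 = -0.4995 ⇒ -0.50
N(d₁) = N(-0.50) = 0.3085
Δ_call = N(d₁) = 0.3085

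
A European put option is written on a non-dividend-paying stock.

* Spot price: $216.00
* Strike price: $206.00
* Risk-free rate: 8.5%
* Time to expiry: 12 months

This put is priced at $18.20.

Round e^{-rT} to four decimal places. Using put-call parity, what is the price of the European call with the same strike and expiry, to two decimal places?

exp(−rT) = exp(−0.085·1) = 0.9185
Put-call parity: C − P = S − K·e^(−rT) = 216 − 206·0.9185 = 216 − 189.2110 = 26.7890
C = P + (C − P) = 18.20 + (26.7890) = 44.9890

$44.99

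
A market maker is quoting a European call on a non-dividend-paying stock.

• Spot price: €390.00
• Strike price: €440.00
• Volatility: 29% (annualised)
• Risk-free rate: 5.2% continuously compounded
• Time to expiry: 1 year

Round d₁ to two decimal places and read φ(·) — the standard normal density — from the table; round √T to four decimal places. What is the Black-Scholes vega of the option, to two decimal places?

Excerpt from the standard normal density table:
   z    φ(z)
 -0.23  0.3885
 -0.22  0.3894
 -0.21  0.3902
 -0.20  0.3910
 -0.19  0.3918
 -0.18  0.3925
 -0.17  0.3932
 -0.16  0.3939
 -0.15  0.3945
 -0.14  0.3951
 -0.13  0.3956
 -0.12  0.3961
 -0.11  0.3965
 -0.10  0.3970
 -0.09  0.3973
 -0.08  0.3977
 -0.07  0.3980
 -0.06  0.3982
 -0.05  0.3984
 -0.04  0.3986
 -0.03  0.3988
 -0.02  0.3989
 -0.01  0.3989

154.95

T = 1;  σ√T = 0.2900
d₁ = [ln(390/440) + (0.052 + 0.29²/2)·1] / 0.2900 = [-0.1206 + 0.0940] / 0.2900 = -0.0916 ≈ -0.09
√T = √1 = 1.0000
φ(d₁) = φ(-0.09) = 0.3973
vega = S·φ(d₁)·√T = 390·0.3973·1.0000 = 154.9470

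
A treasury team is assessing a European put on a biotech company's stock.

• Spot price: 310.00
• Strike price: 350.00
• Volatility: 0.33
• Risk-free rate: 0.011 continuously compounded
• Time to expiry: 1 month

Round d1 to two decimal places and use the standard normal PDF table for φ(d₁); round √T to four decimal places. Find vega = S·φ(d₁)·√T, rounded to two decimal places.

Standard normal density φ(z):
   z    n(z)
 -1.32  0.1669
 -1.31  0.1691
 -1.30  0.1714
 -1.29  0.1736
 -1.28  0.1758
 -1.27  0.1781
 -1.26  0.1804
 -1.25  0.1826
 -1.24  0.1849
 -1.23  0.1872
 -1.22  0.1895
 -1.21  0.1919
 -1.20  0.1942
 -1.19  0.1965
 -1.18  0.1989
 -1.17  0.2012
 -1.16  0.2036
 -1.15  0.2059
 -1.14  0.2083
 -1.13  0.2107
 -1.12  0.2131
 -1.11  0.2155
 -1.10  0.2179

T = 0.08333;  σ√T = 0.0953
d₁ = [ln(310/350) + (0.011 + ½·0.33²)·0.08333] / (σ√T) = (-0.1214 + 0.0055) / 0.0953 = -1.2167 which rounds to -1.22
√T = √0.08333 = 0.2887
φ(d₁) = φ(-1.22) = 0.1895
vega = S·φ(d₁)·√T = 310·0.1895·0.2887 = 16.9597
(The call has the same vega.)

16.96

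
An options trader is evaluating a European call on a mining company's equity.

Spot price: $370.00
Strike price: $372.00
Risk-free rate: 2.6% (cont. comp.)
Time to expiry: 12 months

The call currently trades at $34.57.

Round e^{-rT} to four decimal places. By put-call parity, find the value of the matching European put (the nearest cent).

exp(−rT) = exp(−0.026·1) = 0.9743
Put-call parity: C − P = S − K·e^(−rT) = 370 − 372·0.9743 = 370 − 362.4396 = 7.5604
P = C − (C − P) = 34.57 − (7.5604) = 27.0096

$27.01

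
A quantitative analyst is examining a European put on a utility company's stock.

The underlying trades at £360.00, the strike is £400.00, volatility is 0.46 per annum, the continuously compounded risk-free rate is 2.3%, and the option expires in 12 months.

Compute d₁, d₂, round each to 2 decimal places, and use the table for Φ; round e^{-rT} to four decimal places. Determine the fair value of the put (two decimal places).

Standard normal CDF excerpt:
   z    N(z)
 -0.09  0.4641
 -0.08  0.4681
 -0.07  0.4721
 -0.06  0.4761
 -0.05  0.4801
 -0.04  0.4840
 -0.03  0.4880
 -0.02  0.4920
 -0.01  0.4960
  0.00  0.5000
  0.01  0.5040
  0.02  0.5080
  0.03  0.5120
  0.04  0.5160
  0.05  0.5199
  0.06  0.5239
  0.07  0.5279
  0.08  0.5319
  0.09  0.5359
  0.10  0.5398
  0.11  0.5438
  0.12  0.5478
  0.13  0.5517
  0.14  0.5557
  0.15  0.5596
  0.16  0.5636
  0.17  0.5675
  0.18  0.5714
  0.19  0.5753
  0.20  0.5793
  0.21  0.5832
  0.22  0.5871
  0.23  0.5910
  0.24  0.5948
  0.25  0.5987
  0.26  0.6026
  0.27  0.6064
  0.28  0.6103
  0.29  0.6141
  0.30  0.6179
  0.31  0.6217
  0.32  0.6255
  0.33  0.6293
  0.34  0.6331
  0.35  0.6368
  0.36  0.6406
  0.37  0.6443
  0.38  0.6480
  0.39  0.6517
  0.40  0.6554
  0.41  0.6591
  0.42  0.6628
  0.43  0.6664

£84.82

σ√T = 0.46·√1 = 0.4600
d₁ = [ln(360/400) + (0.023 + 0.46²/2)·1] / 0.4600 = [-0.1054 + 0.1288] / 0.4600 = 0.0510 → 0.05
d₂ = d₁ − σ√T = 0.0510 − 0.4600 = -0.4090 → -0.41
exp(−rT) = exp(−0.023·1) = 0.9773
N(−d₂) = N(0.41) = 0.6591;  N(−d₁) = N(-0.05) = 0.4801
P = 400·0.9773·0.6591 − 360·0.4801 = 257.6554 − 172.8360 = 84.8194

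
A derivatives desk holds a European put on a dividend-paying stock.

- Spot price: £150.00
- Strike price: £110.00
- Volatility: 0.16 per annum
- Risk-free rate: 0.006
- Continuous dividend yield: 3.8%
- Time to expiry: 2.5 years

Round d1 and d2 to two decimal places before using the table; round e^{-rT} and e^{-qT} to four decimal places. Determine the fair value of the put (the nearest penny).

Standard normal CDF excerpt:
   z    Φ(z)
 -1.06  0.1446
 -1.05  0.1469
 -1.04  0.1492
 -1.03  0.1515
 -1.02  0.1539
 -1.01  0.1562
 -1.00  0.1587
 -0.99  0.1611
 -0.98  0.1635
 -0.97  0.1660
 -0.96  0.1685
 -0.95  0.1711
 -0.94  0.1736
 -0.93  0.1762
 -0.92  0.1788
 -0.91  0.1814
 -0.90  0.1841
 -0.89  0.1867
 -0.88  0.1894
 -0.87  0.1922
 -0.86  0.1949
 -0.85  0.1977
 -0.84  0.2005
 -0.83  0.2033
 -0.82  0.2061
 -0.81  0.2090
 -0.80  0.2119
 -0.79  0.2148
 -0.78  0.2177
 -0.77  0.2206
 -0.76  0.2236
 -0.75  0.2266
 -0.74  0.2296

£3.24

T = 2.5;  σ√T = 0.2530
d₁ = [ln(150/110) + (0.006 − 0.038 + 0.16²/2)·2.5] / 0.2530 = [0.3102 − 0.0480] / 0.2530 = 1.0363 which rounds to 1.04
d₂ = d₁ − σ√T = 1.0363 − 0.2530 = 0.7833 which rounds to 0.78
exp(−qT) = exp(−0.038·2.5) = 0.9094;  exp(−rT) = exp(−0.006·2.5) = 0.9851
P = 110·0.9851·N(-0.78) − 150·0.9094·N(-1.04) = 110·0.9851·0.2177 − 150·0.9094·0.1492 = 23.5902 − 20.3524 = 3.2378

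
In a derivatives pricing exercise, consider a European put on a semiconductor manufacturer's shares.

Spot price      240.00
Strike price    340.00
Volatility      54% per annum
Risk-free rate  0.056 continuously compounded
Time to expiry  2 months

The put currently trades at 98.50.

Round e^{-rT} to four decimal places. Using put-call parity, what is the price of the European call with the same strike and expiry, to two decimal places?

1.66

e^(−rT) = e^(−0.056·0.1667) = 0.9907
Put-call parity: C − P = S − K·e^(−rT) = 240 − 340·0.9907 = 240 − 336.8380 = -96.8380
C = P + (C − P) = 98.50 + (-96.8380) = 1.6620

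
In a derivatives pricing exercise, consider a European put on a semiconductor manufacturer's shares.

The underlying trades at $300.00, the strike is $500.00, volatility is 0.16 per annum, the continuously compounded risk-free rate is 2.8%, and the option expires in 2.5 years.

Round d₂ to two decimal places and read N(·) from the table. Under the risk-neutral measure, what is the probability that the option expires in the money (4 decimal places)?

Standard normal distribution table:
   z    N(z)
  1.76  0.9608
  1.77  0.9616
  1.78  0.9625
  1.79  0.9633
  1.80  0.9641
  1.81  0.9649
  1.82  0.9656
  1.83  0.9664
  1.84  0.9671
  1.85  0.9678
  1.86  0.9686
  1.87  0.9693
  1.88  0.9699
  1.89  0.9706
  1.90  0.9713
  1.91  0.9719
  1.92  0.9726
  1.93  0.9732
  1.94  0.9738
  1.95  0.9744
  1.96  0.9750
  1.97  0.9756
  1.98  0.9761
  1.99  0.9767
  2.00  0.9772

σ√T = 0.16 × 1.5811 = 0.2530
d₁ = [ln(300/500) + (0.028 + 0.16²/2)·2.5] / 0.2530 = [-0.5108 + 0.1020] / 0.2530 = -1.6160 ≈ -1.62
d₂ = d₁ − σ√T = -1.6160 − 0.2530 = -1.8690 ≈ -1.87
Pr(exercise) under Q = N(−d₂) = N(1.87) = 0.9693

0.9693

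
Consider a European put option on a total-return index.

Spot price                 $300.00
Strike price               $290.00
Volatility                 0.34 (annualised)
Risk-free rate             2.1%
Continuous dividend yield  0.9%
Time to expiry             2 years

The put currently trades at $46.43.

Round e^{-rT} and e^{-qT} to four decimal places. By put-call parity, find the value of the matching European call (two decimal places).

$63.01

e^(−qT) = e^(−0.009·2) = 0.9822;  e^(−rT) = e^(−0.021·2) = 0.9589
Put-call parity: C − P = S·e^(−qT) − K·e^(−rT) = 300·0.9822 − 290·0.9589 = 294.6600 − 278.0810 = 16.5790
C = P + (C − P) = 46.43 + (16.5790) = 63.0090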